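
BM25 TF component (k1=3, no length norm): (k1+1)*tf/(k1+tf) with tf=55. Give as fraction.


BM25 TF component = (k1+1)*tf / (k1+tf)
k1 = 3, tf = 55
Numerator = (3+1)*55 = 220
Denominator = 3 + 55 = 58
= 220/58 = 110/29

110/29


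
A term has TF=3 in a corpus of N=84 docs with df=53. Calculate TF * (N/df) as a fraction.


TF * (N/df)
= 3 * (84/53)
= 3 * 84/53
= 252/53

252/53


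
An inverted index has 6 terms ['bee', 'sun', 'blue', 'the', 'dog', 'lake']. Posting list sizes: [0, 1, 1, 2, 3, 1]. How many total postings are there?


Summing posting list sizes:
'bee': 0 postings
'sun': 1 postings
'blue': 1 postings
'the': 2 postings
'dog': 3 postings
'lake': 1 postings
Total = 0 + 1 + 1 + 2 + 3 + 1 = 8

8


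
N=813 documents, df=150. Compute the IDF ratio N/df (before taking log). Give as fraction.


IDF ratio = N / df
= 813 / 150
= 271/50

271/50


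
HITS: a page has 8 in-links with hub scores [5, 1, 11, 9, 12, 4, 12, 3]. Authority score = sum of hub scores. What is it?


Authority = sum of hub scores of in-linkers
In-link 1: hub score = 5
In-link 2: hub score = 1
In-link 3: hub score = 11
In-link 4: hub score = 9
In-link 5: hub score = 12
In-link 6: hub score = 4
In-link 7: hub score = 12
In-link 8: hub score = 3
Authority = 5 + 1 + 11 + 9 + 12 + 4 + 12 + 3 = 57

57


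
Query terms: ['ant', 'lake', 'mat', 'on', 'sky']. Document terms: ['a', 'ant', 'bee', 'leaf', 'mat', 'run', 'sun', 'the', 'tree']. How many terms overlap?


Query terms: ['ant', 'lake', 'mat', 'on', 'sky']
Document terms: ['a', 'ant', 'bee', 'leaf', 'mat', 'run', 'sun', 'the', 'tree']
Common terms: ['ant', 'mat']
Overlap count = 2

2


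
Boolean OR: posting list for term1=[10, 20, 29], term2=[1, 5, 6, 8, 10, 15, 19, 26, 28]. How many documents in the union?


Boolean OR: find union of posting lists
term1 docs: [10, 20, 29]
term2 docs: [1, 5, 6, 8, 10, 15, 19, 26, 28]
Union: [1, 5, 6, 8, 10, 15, 19, 20, 26, 28, 29]
|union| = 11

11


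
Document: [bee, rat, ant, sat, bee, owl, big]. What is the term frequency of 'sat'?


Document has 7 words
Scanning for 'sat':
Found at positions: [3]
Count = 1

1


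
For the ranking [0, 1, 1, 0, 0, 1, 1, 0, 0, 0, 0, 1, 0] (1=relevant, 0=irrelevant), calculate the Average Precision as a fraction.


Computing P@k for each relevant position:
Position 1: not relevant
Position 2: relevant, P@2 = 1/2 = 1/2
Position 3: relevant, P@3 = 2/3 = 2/3
Position 4: not relevant
Position 5: not relevant
Position 6: relevant, P@6 = 3/6 = 1/2
Position 7: relevant, P@7 = 4/7 = 4/7
Position 8: not relevant
Position 9: not relevant
Position 10: not relevant
Position 11: not relevant
Position 12: relevant, P@12 = 5/12 = 5/12
Position 13: not relevant
Sum of P@k = 1/2 + 2/3 + 1/2 + 4/7 + 5/12 = 223/84
AP = 223/84 / 5 = 223/420

223/420


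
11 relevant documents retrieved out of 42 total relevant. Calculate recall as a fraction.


Recall = retrieved_relevant / total_relevant
= 11 / 42
= 11 / (11 + 31)
= 11/42

11/42


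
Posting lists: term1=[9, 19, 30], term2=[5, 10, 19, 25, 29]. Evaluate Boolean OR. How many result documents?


Boolean OR: find union of posting lists
term1 docs: [9, 19, 30]
term2 docs: [5, 10, 19, 25, 29]
Union: [5, 9, 10, 19, 25, 29, 30]
|union| = 7

7


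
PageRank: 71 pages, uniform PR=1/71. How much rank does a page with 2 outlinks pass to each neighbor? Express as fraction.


Initial PR = 1/71 = 1/71
Outlinks = 2
Contribution per link = PR / outlinks
= 1/71 / 2
= 1/142

1/142


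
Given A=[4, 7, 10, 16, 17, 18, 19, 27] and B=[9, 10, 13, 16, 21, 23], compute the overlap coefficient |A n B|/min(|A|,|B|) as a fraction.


A intersect B = [10, 16]
|A intersect B| = 2
min(|A|, |B|) = min(8, 6) = 6
Overlap = 2 / 6 = 1/3

1/3


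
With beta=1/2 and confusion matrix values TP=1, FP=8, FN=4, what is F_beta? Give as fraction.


P = TP/(TP+FP) = 1/9 = 1/9
R = TP/(TP+FN) = 1/5 = 1/5
beta^2 = 1/2^2 = 1/4
(1 + beta^2) = 5/4
Numerator = (1+beta^2)*P*R = 1/36
Denominator = beta^2*P + R = 1/36 + 1/5 = 41/180
F_beta = 5/41

5/41


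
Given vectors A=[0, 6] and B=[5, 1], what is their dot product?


Dot product = sum of element-wise products
A[0]*B[0] = 0*5 = 0
A[1]*B[1] = 6*1 = 6
Sum = 0 + 6 = 6

6


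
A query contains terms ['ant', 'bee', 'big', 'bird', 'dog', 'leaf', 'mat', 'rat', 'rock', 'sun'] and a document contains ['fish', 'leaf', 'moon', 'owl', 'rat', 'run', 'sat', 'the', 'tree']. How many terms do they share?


Query terms: ['ant', 'bee', 'big', 'bird', 'dog', 'leaf', 'mat', 'rat', 'rock', 'sun']
Document terms: ['fish', 'leaf', 'moon', 'owl', 'rat', 'run', 'sat', 'the', 'tree']
Common terms: ['leaf', 'rat']
Overlap count = 2

2


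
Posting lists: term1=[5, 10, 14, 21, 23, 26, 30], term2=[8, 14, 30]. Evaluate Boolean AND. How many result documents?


Boolean AND: find intersection of posting lists
term1 docs: [5, 10, 14, 21, 23, 26, 30]
term2 docs: [8, 14, 30]
Intersection: [14, 30]
|intersection| = 2

2


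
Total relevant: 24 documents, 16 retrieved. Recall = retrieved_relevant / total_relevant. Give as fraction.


Recall = retrieved_relevant / total_relevant
= 16 / 24
= 16 / (16 + 8)
= 2/3

2/3


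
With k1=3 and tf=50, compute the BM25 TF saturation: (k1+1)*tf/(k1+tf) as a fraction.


BM25 TF component = (k1+1)*tf / (k1+tf)
k1 = 3, tf = 50
Numerator = (3+1)*50 = 200
Denominator = 3 + 50 = 53
= 200/53 = 200/53

200/53


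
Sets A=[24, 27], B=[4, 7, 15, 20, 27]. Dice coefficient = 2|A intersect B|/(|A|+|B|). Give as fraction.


A intersect B = [27]
|A intersect B| = 1
|A| = 2, |B| = 5
Dice = 2*1 / (2+5)
= 2 / 7 = 2/7

2/7


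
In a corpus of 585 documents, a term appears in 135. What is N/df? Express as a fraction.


IDF ratio = N / df
= 585 / 135
= 13/3

13/3


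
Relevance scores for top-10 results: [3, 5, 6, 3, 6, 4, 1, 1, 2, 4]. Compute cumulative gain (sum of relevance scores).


Cumulative Gain = sum of relevance scores
Position 1: rel=3, running sum=3
Position 2: rel=5, running sum=8
Position 3: rel=6, running sum=14
Position 4: rel=3, running sum=17
Position 5: rel=6, running sum=23
Position 6: rel=4, running sum=27
Position 7: rel=1, running sum=28
Position 8: rel=1, running sum=29
Position 9: rel=2, running sum=31
Position 10: rel=4, running sum=35
CG = 35

35


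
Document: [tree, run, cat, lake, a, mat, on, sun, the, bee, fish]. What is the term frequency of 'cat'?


Document has 11 words
Scanning for 'cat':
Found at positions: [2]
Count = 1

1


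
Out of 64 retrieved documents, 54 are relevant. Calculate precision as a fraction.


Precision = relevant_retrieved / total_retrieved
= 54 / 64
= 54 / (54 + 10)
= 27/32

27/32


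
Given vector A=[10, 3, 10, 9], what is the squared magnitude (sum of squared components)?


|A|^2 = sum of squared components
A[0]^2 = 10^2 = 100
A[1]^2 = 3^2 = 9
A[2]^2 = 10^2 = 100
A[3]^2 = 9^2 = 81
Sum = 100 + 9 + 100 + 81 = 290

290


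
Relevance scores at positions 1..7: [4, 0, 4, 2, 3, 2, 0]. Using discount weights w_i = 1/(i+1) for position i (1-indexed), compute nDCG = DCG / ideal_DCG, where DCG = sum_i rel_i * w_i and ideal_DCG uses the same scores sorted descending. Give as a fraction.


Position discount weights w_i = 1/(i+1) for i=1..7:
Weights = [1/2, 1/3, 1/4, 1/5, 1/6, 1/7, 1/8]
Actual relevance: [4, 0, 4, 2, 3, 2, 0]
DCG = 4/2 + 0/3 + 4/4 + 2/5 + 3/6 + 2/7 + 0/8 = 293/70
Ideal relevance (sorted desc): [4, 4, 3, 2, 2, 0, 0]
Ideal DCG = 4/2 + 4/3 + 3/4 + 2/5 + 2/6 + 0/7 + 0/8 = 289/60
nDCG = DCG / ideal_DCG = 293/70 / 289/60 = 1758/2023

1758/2023


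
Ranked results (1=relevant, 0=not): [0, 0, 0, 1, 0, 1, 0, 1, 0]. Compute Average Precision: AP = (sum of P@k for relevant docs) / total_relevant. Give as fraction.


Computing P@k for each relevant position:
Position 1: not relevant
Position 2: not relevant
Position 3: not relevant
Position 4: relevant, P@4 = 1/4 = 1/4
Position 5: not relevant
Position 6: relevant, P@6 = 2/6 = 1/3
Position 7: not relevant
Position 8: relevant, P@8 = 3/8 = 3/8
Position 9: not relevant
Sum of P@k = 1/4 + 1/3 + 3/8 = 23/24
AP = 23/24 / 3 = 23/72

23/72


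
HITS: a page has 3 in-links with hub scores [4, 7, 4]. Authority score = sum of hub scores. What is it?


Authority = sum of hub scores of in-linkers
In-link 1: hub score = 4
In-link 2: hub score = 7
In-link 3: hub score = 4
Authority = 4 + 7 + 4 = 15

15


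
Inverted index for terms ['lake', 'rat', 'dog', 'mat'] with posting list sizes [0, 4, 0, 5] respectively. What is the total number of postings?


Summing posting list sizes:
'lake': 0 postings
'rat': 4 postings
'dog': 0 postings
'mat': 5 postings
Total = 0 + 4 + 0 + 5 = 9

9


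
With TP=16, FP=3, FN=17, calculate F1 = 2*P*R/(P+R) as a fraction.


F1 = 2 * P * R / (P + R)
P = TP/(TP+FP) = 16/19 = 16/19
R = TP/(TP+FN) = 16/33 = 16/33
2 * P * R = 2 * 16/19 * 16/33 = 512/627
P + R = 16/19 + 16/33 = 832/627
F1 = 512/627 / 832/627 = 8/13

8/13


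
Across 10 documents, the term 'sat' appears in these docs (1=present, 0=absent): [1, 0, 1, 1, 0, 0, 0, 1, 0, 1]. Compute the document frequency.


Checking each document for 'sat':
Doc 1: present
Doc 2: absent
Doc 3: present
Doc 4: present
Doc 5: absent
Doc 6: absent
Doc 7: absent
Doc 8: present
Doc 9: absent
Doc 10: present
df = sum of presences = 1 + 0 + 1 + 1 + 0 + 0 + 0 + 1 + 0 + 1 = 5

5


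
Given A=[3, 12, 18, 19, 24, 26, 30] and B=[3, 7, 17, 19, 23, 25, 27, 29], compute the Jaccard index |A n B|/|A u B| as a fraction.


A intersect B = [3, 19]
|A intersect B| = 2
A union B = [3, 7, 12, 17, 18, 19, 23, 24, 25, 26, 27, 29, 30]
|A union B| = 13
Jaccard = 2/13 = 2/13

2/13


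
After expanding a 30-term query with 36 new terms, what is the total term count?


Original terms: 30
Expansion terms: 36
Total = 30 + 36 = 66

66


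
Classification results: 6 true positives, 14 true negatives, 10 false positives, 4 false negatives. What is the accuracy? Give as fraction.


Accuracy = (TP + TN) / (TP + TN + FP + FN)
TP + TN = 6 + 14 = 20
Total = 6 + 14 + 10 + 4 = 34
Accuracy = 20 / 34 = 10/17

10/17


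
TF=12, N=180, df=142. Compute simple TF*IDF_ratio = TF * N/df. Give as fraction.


TF * (N/df)
= 12 * (180/142)
= 12 * 90/71
= 1080/71

1080/71


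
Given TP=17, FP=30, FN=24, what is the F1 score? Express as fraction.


F1 = 2 * P * R / (P + R)
P = TP/(TP+FP) = 17/47 = 17/47
R = TP/(TP+FN) = 17/41 = 17/41
2 * P * R = 2 * 17/47 * 17/41 = 578/1927
P + R = 17/47 + 17/41 = 1496/1927
F1 = 578/1927 / 1496/1927 = 17/44

17/44


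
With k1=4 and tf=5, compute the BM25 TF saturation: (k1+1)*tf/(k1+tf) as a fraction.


BM25 TF component = (k1+1)*tf / (k1+tf)
k1 = 4, tf = 5
Numerator = (4+1)*5 = 25
Denominator = 4 + 5 = 9
= 25/9 = 25/9

25/9


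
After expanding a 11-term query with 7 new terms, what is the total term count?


Original terms: 11
Expansion terms: 7
Total = 11 + 7 = 18

18


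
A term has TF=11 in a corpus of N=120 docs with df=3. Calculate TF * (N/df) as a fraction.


TF * (N/df)
= 11 * (120/3)
= 11 * 40
= 440

440


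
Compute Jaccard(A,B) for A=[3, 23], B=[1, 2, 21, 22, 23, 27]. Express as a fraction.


A intersect B = [23]
|A intersect B| = 1
A union B = [1, 2, 3, 21, 22, 23, 27]
|A union B| = 7
Jaccard = 1/7 = 1/7

1/7


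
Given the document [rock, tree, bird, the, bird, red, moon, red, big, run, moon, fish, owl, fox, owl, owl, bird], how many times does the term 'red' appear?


Document has 17 words
Scanning for 'red':
Found at positions: [5, 7]
Count = 2

2


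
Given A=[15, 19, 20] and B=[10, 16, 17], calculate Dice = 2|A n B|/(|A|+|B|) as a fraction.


A intersect B = []
|A intersect B| = 0
|A| = 3, |B| = 3
Dice = 2*0 / (3+3)
= 0 / 6 = 0

0


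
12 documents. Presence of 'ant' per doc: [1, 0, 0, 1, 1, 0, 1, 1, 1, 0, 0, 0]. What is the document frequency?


Checking each document for 'ant':
Doc 1: present
Doc 2: absent
Doc 3: absent
Doc 4: present
Doc 5: present
Doc 6: absent
Doc 7: present
Doc 8: present
Doc 9: present
Doc 10: absent
Doc 11: absent
Doc 12: absent
df = sum of presences = 1 + 0 + 0 + 1 + 1 + 0 + 1 + 1 + 1 + 0 + 0 + 0 = 6

6


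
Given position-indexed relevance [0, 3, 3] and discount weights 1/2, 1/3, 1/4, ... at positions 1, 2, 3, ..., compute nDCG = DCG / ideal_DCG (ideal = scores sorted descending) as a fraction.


Position discount weights w_i = 1/(i+1) for i=1..3:
Weights = [1/2, 1/3, 1/4]
Actual relevance: [0, 3, 3]
DCG = 0/2 + 3/3 + 3/4 = 7/4
Ideal relevance (sorted desc): [3, 3, 0]
Ideal DCG = 3/2 + 3/3 + 0/4 = 5/2
nDCG = DCG / ideal_DCG = 7/4 / 5/2 = 7/10

7/10


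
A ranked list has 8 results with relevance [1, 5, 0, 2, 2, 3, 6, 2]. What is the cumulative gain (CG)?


Cumulative Gain = sum of relevance scores
Position 1: rel=1, running sum=1
Position 2: rel=5, running sum=6
Position 3: rel=0, running sum=6
Position 4: rel=2, running sum=8
Position 5: rel=2, running sum=10
Position 6: rel=3, running sum=13
Position 7: rel=6, running sum=19
Position 8: rel=2, running sum=21
CG = 21

21


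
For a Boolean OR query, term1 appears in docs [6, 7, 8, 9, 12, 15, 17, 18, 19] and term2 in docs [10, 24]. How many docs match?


Boolean OR: find union of posting lists
term1 docs: [6, 7, 8, 9, 12, 15, 17, 18, 19]
term2 docs: [10, 24]
Union: [6, 7, 8, 9, 10, 12, 15, 17, 18, 19, 24]
|union| = 11

11


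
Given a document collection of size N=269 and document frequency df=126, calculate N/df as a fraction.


IDF ratio = N / df
= 269 / 126
= 269/126

269/126


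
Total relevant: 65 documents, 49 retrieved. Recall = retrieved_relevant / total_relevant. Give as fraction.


Recall = retrieved_relevant / total_relevant
= 49 / 65
= 49 / (49 + 16)
= 49/65

49/65


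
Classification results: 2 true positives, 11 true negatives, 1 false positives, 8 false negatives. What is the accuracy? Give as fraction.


Accuracy = (TP + TN) / (TP + TN + FP + FN)
TP + TN = 2 + 11 = 13
Total = 2 + 11 + 1 + 8 = 22
Accuracy = 13 / 22 = 13/22

13/22


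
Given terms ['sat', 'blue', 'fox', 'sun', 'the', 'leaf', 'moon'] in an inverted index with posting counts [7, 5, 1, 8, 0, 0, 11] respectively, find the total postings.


Summing posting list sizes:
'sat': 7 postings
'blue': 5 postings
'fox': 1 postings
'sun': 8 postings
'the': 0 postings
'leaf': 0 postings
'moon': 11 postings
Total = 7 + 5 + 1 + 8 + 0 + 0 + 11 = 32

32


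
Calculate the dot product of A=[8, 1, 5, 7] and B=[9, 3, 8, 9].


Dot product = sum of element-wise products
A[0]*B[0] = 8*9 = 72
A[1]*B[1] = 1*3 = 3
A[2]*B[2] = 5*8 = 40
A[3]*B[3] = 7*9 = 63
Sum = 72 + 3 + 40 + 63 = 178

178


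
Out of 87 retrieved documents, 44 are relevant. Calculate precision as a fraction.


Precision = relevant_retrieved / total_retrieved
= 44 / 87
= 44 / (44 + 43)
= 44/87

44/87


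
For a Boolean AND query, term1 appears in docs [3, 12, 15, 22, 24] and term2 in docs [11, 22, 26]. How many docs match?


Boolean AND: find intersection of posting lists
term1 docs: [3, 12, 15, 22, 24]
term2 docs: [11, 22, 26]
Intersection: [22]
|intersection| = 1

1


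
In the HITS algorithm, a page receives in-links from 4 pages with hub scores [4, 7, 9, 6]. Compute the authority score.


Authority = sum of hub scores of in-linkers
In-link 1: hub score = 4
In-link 2: hub score = 7
In-link 3: hub score = 9
In-link 4: hub score = 6
Authority = 4 + 7 + 9 + 6 = 26

26


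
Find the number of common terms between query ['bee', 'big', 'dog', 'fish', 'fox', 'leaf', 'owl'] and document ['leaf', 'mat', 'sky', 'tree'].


Query terms: ['bee', 'big', 'dog', 'fish', 'fox', 'leaf', 'owl']
Document terms: ['leaf', 'mat', 'sky', 'tree']
Common terms: ['leaf']
Overlap count = 1

1


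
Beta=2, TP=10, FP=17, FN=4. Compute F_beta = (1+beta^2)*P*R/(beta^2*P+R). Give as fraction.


P = TP/(TP+FP) = 10/27 = 10/27
R = TP/(TP+FN) = 10/14 = 5/7
beta^2 = 2^2 = 4
(1 + beta^2) = 5
Numerator = (1+beta^2)*P*R = 250/189
Denominator = beta^2*P + R = 40/27 + 5/7 = 415/189
F_beta = 50/83

50/83


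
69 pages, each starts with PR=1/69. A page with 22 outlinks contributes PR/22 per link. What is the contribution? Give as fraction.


Initial PR = 1/69 = 1/69
Outlinks = 22
Contribution per link = PR / outlinks
= 1/69 / 22
= 1/1518

1/1518


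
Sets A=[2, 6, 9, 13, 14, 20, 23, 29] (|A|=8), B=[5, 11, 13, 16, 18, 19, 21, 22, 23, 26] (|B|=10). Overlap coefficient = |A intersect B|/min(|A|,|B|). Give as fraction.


A intersect B = [13, 23]
|A intersect B| = 2
min(|A|, |B|) = min(8, 10) = 8
Overlap = 2 / 8 = 1/4

1/4


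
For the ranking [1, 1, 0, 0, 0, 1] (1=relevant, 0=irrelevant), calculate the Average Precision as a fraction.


Computing P@k for each relevant position:
Position 1: relevant, P@1 = 1/1 = 1
Position 2: relevant, P@2 = 2/2 = 1
Position 3: not relevant
Position 4: not relevant
Position 5: not relevant
Position 6: relevant, P@6 = 3/6 = 1/2
Sum of P@k = 1 + 1 + 1/2 = 5/2
AP = 5/2 / 3 = 5/6

5/6


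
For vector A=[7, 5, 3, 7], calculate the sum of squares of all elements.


|A|^2 = sum of squared components
A[0]^2 = 7^2 = 49
A[1]^2 = 5^2 = 25
A[2]^2 = 3^2 = 9
A[3]^2 = 7^2 = 49
Sum = 49 + 25 + 9 + 49 = 132

132


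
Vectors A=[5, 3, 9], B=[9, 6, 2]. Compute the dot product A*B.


Dot product = sum of element-wise products
A[0]*B[0] = 5*9 = 45
A[1]*B[1] = 3*6 = 18
A[2]*B[2] = 9*2 = 18
Sum = 45 + 18 + 18 = 81

81


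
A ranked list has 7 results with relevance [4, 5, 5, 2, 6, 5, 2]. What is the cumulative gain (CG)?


Cumulative Gain = sum of relevance scores
Position 1: rel=4, running sum=4
Position 2: rel=5, running sum=9
Position 3: rel=5, running sum=14
Position 4: rel=2, running sum=16
Position 5: rel=6, running sum=22
Position 6: rel=5, running sum=27
Position 7: rel=2, running sum=29
CG = 29

29


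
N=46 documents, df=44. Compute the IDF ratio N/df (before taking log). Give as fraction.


IDF ratio = N / df
= 46 / 44
= 23/22

23/22


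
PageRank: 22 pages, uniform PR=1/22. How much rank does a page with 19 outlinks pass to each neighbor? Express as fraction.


Initial PR = 1/22 = 1/22
Outlinks = 19
Contribution per link = PR / outlinks
= 1/22 / 19
= 1/418

1/418


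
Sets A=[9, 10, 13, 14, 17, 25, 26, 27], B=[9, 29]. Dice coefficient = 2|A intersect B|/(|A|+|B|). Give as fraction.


A intersect B = [9]
|A intersect B| = 1
|A| = 8, |B| = 2
Dice = 2*1 / (8+2)
= 2 / 10 = 1/5

1/5


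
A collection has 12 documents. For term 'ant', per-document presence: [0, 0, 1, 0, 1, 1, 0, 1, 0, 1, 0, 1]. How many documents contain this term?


Checking each document for 'ant':
Doc 1: absent
Doc 2: absent
Doc 3: present
Doc 4: absent
Doc 5: present
Doc 6: present
Doc 7: absent
Doc 8: present
Doc 9: absent
Doc 10: present
Doc 11: absent
Doc 12: present
df = sum of presences = 0 + 0 + 1 + 0 + 1 + 1 + 0 + 1 + 0 + 1 + 0 + 1 = 6

6


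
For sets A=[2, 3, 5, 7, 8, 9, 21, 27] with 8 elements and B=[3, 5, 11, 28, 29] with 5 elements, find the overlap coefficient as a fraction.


A intersect B = [3, 5]
|A intersect B| = 2
min(|A|, |B|) = min(8, 5) = 5
Overlap = 2 / 5 = 2/5

2/5


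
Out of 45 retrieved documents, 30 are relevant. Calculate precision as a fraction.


Precision = relevant_retrieved / total_retrieved
= 30 / 45
= 30 / (30 + 15)
= 2/3

2/3


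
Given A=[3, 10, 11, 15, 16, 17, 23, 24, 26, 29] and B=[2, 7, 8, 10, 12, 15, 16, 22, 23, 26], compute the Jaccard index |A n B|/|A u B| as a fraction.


A intersect B = [10, 15, 16, 23, 26]
|A intersect B| = 5
A union B = [2, 3, 7, 8, 10, 11, 12, 15, 16, 17, 22, 23, 24, 26, 29]
|A union B| = 15
Jaccard = 5/15 = 1/3

1/3


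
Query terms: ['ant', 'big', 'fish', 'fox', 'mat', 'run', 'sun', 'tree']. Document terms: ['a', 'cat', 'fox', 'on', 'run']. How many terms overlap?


Query terms: ['ant', 'big', 'fish', 'fox', 'mat', 'run', 'sun', 'tree']
Document terms: ['a', 'cat', 'fox', 'on', 'run']
Common terms: ['fox', 'run']
Overlap count = 2

2


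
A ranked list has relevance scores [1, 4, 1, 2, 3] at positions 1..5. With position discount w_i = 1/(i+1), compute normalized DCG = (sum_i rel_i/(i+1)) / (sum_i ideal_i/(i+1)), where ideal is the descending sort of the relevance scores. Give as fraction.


Position discount weights w_i = 1/(i+1) for i=1..5:
Weights = [1/2, 1/3, 1/4, 1/5, 1/6]
Actual relevance: [1, 4, 1, 2, 3]
DCG = 1/2 + 4/3 + 1/4 + 2/5 + 3/6 = 179/60
Ideal relevance (sorted desc): [4, 3, 2, 1, 1]
Ideal DCG = 4/2 + 3/3 + 2/4 + 1/5 + 1/6 = 58/15
nDCG = DCG / ideal_DCG = 179/60 / 58/15 = 179/232

179/232


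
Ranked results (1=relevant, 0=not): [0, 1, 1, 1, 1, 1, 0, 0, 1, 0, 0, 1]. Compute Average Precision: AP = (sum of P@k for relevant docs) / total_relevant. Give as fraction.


Computing P@k for each relevant position:
Position 1: not relevant
Position 2: relevant, P@2 = 1/2 = 1/2
Position 3: relevant, P@3 = 2/3 = 2/3
Position 4: relevant, P@4 = 3/4 = 3/4
Position 5: relevant, P@5 = 4/5 = 4/5
Position 6: relevant, P@6 = 5/6 = 5/6
Position 7: not relevant
Position 8: not relevant
Position 9: relevant, P@9 = 6/9 = 2/3
Position 10: not relevant
Position 11: not relevant
Position 12: relevant, P@12 = 7/12 = 7/12
Sum of P@k = 1/2 + 2/3 + 3/4 + 4/5 + 5/6 + 2/3 + 7/12 = 24/5
AP = 24/5 / 7 = 24/35

24/35


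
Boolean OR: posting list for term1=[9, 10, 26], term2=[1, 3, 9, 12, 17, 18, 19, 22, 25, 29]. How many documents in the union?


Boolean OR: find union of posting lists
term1 docs: [9, 10, 26]
term2 docs: [1, 3, 9, 12, 17, 18, 19, 22, 25, 29]
Union: [1, 3, 9, 10, 12, 17, 18, 19, 22, 25, 26, 29]
|union| = 12

12


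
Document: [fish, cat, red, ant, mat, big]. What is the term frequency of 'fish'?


Document has 6 words
Scanning for 'fish':
Found at positions: [0]
Count = 1

1


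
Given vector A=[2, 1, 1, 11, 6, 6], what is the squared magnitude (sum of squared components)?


|A|^2 = sum of squared components
A[0]^2 = 2^2 = 4
A[1]^2 = 1^2 = 1
A[2]^2 = 1^2 = 1
A[3]^2 = 11^2 = 121
A[4]^2 = 6^2 = 36
A[5]^2 = 6^2 = 36
Sum = 4 + 1 + 1 + 121 + 36 + 36 = 199

199


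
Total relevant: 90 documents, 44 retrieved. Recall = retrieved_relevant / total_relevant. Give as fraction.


Recall = retrieved_relevant / total_relevant
= 44 / 90
= 44 / (44 + 46)
= 22/45

22/45


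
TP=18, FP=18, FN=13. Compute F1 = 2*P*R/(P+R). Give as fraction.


F1 = 2 * P * R / (P + R)
P = TP/(TP+FP) = 18/36 = 1/2
R = TP/(TP+FN) = 18/31 = 18/31
2 * P * R = 2 * 1/2 * 18/31 = 18/31
P + R = 1/2 + 18/31 = 67/62
F1 = 18/31 / 67/62 = 36/67

36/67


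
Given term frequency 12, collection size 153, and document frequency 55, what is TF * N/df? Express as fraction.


TF * (N/df)
= 12 * (153/55)
= 12 * 153/55
= 1836/55

1836/55


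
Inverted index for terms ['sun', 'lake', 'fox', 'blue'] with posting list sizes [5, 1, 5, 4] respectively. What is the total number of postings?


Summing posting list sizes:
'sun': 5 postings
'lake': 1 postings
'fox': 5 postings
'blue': 4 postings
Total = 5 + 1 + 5 + 4 = 15

15


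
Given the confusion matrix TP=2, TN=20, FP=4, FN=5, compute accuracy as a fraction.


Accuracy = (TP + TN) / (TP + TN + FP + FN)
TP + TN = 2 + 20 = 22
Total = 2 + 20 + 4 + 5 = 31
Accuracy = 22 / 31 = 22/31

22/31


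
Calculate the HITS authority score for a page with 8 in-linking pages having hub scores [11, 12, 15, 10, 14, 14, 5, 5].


Authority = sum of hub scores of in-linkers
In-link 1: hub score = 11
In-link 2: hub score = 12
In-link 3: hub score = 15
In-link 4: hub score = 10
In-link 5: hub score = 14
In-link 6: hub score = 14
In-link 7: hub score = 5
In-link 8: hub score = 5
Authority = 11 + 12 + 15 + 10 + 14 + 14 + 5 + 5 = 86

86


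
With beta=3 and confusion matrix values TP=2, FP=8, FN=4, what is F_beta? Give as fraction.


P = TP/(TP+FP) = 2/10 = 1/5
R = TP/(TP+FN) = 2/6 = 1/3
beta^2 = 3^2 = 9
(1 + beta^2) = 10
Numerator = (1+beta^2)*P*R = 2/3
Denominator = beta^2*P + R = 9/5 + 1/3 = 32/15
F_beta = 5/16

5/16


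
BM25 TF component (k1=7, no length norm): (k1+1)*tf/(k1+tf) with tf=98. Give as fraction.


BM25 TF component = (k1+1)*tf / (k1+tf)
k1 = 7, tf = 98
Numerator = (7+1)*98 = 784
Denominator = 7 + 98 = 105
= 784/105 = 112/15

112/15


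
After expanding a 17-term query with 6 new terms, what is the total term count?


Original terms: 17
Expansion terms: 6
Total = 17 + 6 = 23

23


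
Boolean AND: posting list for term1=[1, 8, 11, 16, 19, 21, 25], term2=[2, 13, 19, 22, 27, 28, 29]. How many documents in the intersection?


Boolean AND: find intersection of posting lists
term1 docs: [1, 8, 11, 16, 19, 21, 25]
term2 docs: [2, 13, 19, 22, 27, 28, 29]
Intersection: [19]
|intersection| = 1

1


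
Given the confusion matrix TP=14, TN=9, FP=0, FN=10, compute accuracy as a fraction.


Accuracy = (TP + TN) / (TP + TN + FP + FN)
TP + TN = 14 + 9 = 23
Total = 14 + 9 + 0 + 10 = 33
Accuracy = 23 / 33 = 23/33

23/33


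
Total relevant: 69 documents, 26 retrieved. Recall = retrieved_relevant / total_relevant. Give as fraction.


Recall = retrieved_relevant / total_relevant
= 26 / 69
= 26 / (26 + 43)
= 26/69

26/69


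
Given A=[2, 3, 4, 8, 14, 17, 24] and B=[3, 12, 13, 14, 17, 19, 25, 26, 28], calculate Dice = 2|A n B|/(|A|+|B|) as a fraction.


A intersect B = [3, 14, 17]
|A intersect B| = 3
|A| = 7, |B| = 9
Dice = 2*3 / (7+9)
= 6 / 16 = 3/8

3/8


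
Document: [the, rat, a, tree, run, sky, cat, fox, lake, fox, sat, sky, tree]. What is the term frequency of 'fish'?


Document has 13 words
Scanning for 'fish':
Term not found in document
Count = 0

0


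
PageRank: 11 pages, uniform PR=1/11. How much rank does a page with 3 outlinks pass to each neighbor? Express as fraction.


Initial PR = 1/11 = 1/11
Outlinks = 3
Contribution per link = PR / outlinks
= 1/11 / 3
= 1/33

1/33


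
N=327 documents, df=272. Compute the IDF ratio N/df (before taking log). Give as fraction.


IDF ratio = N / df
= 327 / 272
= 327/272

327/272


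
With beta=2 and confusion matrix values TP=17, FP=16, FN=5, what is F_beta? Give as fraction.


P = TP/(TP+FP) = 17/33 = 17/33
R = TP/(TP+FN) = 17/22 = 17/22
beta^2 = 2^2 = 4
(1 + beta^2) = 5
Numerator = (1+beta^2)*P*R = 1445/726
Denominator = beta^2*P + R = 68/33 + 17/22 = 17/6
F_beta = 85/121

85/121


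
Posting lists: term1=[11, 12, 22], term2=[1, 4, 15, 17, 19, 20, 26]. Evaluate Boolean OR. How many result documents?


Boolean OR: find union of posting lists
term1 docs: [11, 12, 22]
term2 docs: [1, 4, 15, 17, 19, 20, 26]
Union: [1, 4, 11, 12, 15, 17, 19, 20, 22, 26]
|union| = 10

10


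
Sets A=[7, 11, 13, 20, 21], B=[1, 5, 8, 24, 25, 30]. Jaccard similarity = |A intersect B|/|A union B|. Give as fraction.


A intersect B = []
|A intersect B| = 0
A union B = [1, 5, 7, 8, 11, 13, 20, 21, 24, 25, 30]
|A union B| = 11
Jaccard = 0/11 = 0

0


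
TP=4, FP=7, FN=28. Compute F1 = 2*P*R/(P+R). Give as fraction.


F1 = 2 * P * R / (P + R)
P = TP/(TP+FP) = 4/11 = 4/11
R = TP/(TP+FN) = 4/32 = 1/8
2 * P * R = 2 * 4/11 * 1/8 = 1/11
P + R = 4/11 + 1/8 = 43/88
F1 = 1/11 / 43/88 = 8/43

8/43


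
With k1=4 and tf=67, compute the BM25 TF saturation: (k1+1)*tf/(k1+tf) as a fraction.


BM25 TF component = (k1+1)*tf / (k1+tf)
k1 = 4, tf = 67
Numerator = (4+1)*67 = 335
Denominator = 4 + 67 = 71
= 335/71 = 335/71

335/71


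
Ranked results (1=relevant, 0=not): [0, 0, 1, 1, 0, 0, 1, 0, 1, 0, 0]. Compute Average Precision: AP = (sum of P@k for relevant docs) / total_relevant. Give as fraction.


Computing P@k for each relevant position:
Position 1: not relevant
Position 2: not relevant
Position 3: relevant, P@3 = 1/3 = 1/3
Position 4: relevant, P@4 = 2/4 = 1/2
Position 5: not relevant
Position 6: not relevant
Position 7: relevant, P@7 = 3/7 = 3/7
Position 8: not relevant
Position 9: relevant, P@9 = 4/9 = 4/9
Position 10: not relevant
Position 11: not relevant
Sum of P@k = 1/3 + 1/2 + 3/7 + 4/9 = 215/126
AP = 215/126 / 4 = 215/504

215/504


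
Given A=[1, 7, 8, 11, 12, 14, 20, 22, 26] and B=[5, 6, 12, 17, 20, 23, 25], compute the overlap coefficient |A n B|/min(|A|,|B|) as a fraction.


A intersect B = [12, 20]
|A intersect B| = 2
min(|A|, |B|) = min(9, 7) = 7
Overlap = 2 / 7 = 2/7

2/7


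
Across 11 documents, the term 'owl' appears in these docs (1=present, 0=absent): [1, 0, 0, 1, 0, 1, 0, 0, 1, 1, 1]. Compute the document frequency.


Checking each document for 'owl':
Doc 1: present
Doc 2: absent
Doc 3: absent
Doc 4: present
Doc 5: absent
Doc 6: present
Doc 7: absent
Doc 8: absent
Doc 9: present
Doc 10: present
Doc 11: present
df = sum of presences = 1 + 0 + 0 + 1 + 0 + 1 + 0 + 0 + 1 + 1 + 1 = 6

6


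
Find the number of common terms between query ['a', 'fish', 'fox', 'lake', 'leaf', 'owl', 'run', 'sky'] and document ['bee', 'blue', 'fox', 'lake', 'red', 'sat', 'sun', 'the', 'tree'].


Query terms: ['a', 'fish', 'fox', 'lake', 'leaf', 'owl', 'run', 'sky']
Document terms: ['bee', 'blue', 'fox', 'lake', 'red', 'sat', 'sun', 'the', 'tree']
Common terms: ['fox', 'lake']
Overlap count = 2

2


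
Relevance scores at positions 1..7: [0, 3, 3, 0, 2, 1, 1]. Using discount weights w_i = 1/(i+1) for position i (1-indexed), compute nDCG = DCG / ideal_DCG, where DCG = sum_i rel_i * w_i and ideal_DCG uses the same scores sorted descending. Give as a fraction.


Position discount weights w_i = 1/(i+1) for i=1..7:
Weights = [1/2, 1/3, 1/4, 1/5, 1/6, 1/7, 1/8]
Actual relevance: [0, 3, 3, 0, 2, 1, 1]
DCG = 0/2 + 3/3 + 3/4 + 0/5 + 2/6 + 1/7 + 1/8 = 395/168
Ideal relevance (sorted desc): [3, 3, 2, 1, 1, 0, 0]
Ideal DCG = 3/2 + 3/3 + 2/4 + 1/5 + 1/6 + 0/7 + 0/8 = 101/30
nDCG = DCG / ideal_DCG = 395/168 / 101/30 = 1975/2828

1975/2828


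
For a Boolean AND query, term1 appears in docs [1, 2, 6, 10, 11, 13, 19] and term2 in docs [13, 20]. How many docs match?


Boolean AND: find intersection of posting lists
term1 docs: [1, 2, 6, 10, 11, 13, 19]
term2 docs: [13, 20]
Intersection: [13]
|intersection| = 1

1


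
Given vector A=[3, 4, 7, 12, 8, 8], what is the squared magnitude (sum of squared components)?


|A|^2 = sum of squared components
A[0]^2 = 3^2 = 9
A[1]^2 = 4^2 = 16
A[2]^2 = 7^2 = 49
A[3]^2 = 12^2 = 144
A[4]^2 = 8^2 = 64
A[5]^2 = 8^2 = 64
Sum = 9 + 16 + 49 + 144 + 64 + 64 = 346

346


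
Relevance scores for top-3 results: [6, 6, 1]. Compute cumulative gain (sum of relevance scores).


Cumulative Gain = sum of relevance scores
Position 1: rel=6, running sum=6
Position 2: rel=6, running sum=12
Position 3: rel=1, running sum=13
CG = 13

13


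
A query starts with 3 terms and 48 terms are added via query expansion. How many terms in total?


Original terms: 3
Expansion terms: 48
Total = 3 + 48 = 51

51


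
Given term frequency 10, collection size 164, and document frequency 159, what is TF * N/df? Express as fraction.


TF * (N/df)
= 10 * (164/159)
= 10 * 164/159
= 1640/159

1640/159


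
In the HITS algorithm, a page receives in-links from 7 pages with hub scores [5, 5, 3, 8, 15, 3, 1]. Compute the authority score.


Authority = sum of hub scores of in-linkers
In-link 1: hub score = 5
In-link 2: hub score = 5
In-link 3: hub score = 3
In-link 4: hub score = 8
In-link 5: hub score = 15
In-link 6: hub score = 3
In-link 7: hub score = 1
Authority = 5 + 5 + 3 + 8 + 15 + 3 + 1 = 40

40


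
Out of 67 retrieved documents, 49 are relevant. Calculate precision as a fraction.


Precision = relevant_retrieved / total_retrieved
= 49 / 67
= 49 / (49 + 18)
= 49/67

49/67


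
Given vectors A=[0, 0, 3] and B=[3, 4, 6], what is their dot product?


Dot product = sum of element-wise products
A[0]*B[0] = 0*3 = 0
A[1]*B[1] = 0*4 = 0
A[2]*B[2] = 3*6 = 18
Sum = 0 + 0 + 18 = 18

18


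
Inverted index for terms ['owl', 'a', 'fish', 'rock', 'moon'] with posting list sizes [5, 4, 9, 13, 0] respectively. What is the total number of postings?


Summing posting list sizes:
'owl': 5 postings
'a': 4 postings
'fish': 9 postings
'rock': 13 postings
'moon': 0 postings
Total = 5 + 4 + 9 + 13 + 0 = 31

31


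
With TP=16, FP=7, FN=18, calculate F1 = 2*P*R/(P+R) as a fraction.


F1 = 2 * P * R / (P + R)
P = TP/(TP+FP) = 16/23 = 16/23
R = TP/(TP+FN) = 16/34 = 8/17
2 * P * R = 2 * 16/23 * 8/17 = 256/391
P + R = 16/23 + 8/17 = 456/391
F1 = 256/391 / 456/391 = 32/57

32/57


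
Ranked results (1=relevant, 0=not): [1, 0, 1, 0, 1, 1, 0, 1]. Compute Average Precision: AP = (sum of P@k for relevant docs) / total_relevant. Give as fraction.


Computing P@k for each relevant position:
Position 1: relevant, P@1 = 1/1 = 1
Position 2: not relevant
Position 3: relevant, P@3 = 2/3 = 2/3
Position 4: not relevant
Position 5: relevant, P@5 = 3/5 = 3/5
Position 6: relevant, P@6 = 4/6 = 2/3
Position 7: not relevant
Position 8: relevant, P@8 = 5/8 = 5/8
Sum of P@k = 1 + 2/3 + 3/5 + 2/3 + 5/8 = 427/120
AP = 427/120 / 5 = 427/600

427/600


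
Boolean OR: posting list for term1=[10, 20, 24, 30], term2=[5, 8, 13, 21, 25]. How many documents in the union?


Boolean OR: find union of posting lists
term1 docs: [10, 20, 24, 30]
term2 docs: [5, 8, 13, 21, 25]
Union: [5, 8, 10, 13, 20, 21, 24, 25, 30]
|union| = 9

9


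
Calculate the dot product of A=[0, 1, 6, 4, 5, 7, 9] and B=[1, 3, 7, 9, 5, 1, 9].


Dot product = sum of element-wise products
A[0]*B[0] = 0*1 = 0
A[1]*B[1] = 1*3 = 3
A[2]*B[2] = 6*7 = 42
A[3]*B[3] = 4*9 = 36
A[4]*B[4] = 5*5 = 25
A[5]*B[5] = 7*1 = 7
A[6]*B[6] = 9*9 = 81
Sum = 0 + 3 + 42 + 36 + 25 + 7 + 81 = 194

194


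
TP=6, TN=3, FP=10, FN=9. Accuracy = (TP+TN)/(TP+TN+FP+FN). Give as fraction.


Accuracy = (TP + TN) / (TP + TN + FP + FN)
TP + TN = 6 + 3 = 9
Total = 6 + 3 + 10 + 9 = 28
Accuracy = 9 / 28 = 9/28

9/28


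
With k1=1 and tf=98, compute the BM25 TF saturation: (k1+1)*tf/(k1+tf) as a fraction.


BM25 TF component = (k1+1)*tf / (k1+tf)
k1 = 1, tf = 98
Numerator = (1+1)*98 = 196
Denominator = 1 + 98 = 99
= 196/99 = 196/99

196/99


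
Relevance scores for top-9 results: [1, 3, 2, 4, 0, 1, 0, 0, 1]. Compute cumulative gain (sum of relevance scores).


Cumulative Gain = sum of relevance scores
Position 1: rel=1, running sum=1
Position 2: rel=3, running sum=4
Position 3: rel=2, running sum=6
Position 4: rel=4, running sum=10
Position 5: rel=0, running sum=10
Position 6: rel=1, running sum=11
Position 7: rel=0, running sum=11
Position 8: rel=0, running sum=11
Position 9: rel=1, running sum=12
CG = 12

12


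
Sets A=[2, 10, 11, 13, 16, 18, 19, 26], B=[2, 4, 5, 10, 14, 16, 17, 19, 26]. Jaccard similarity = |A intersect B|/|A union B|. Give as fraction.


A intersect B = [2, 10, 16, 19, 26]
|A intersect B| = 5
A union B = [2, 4, 5, 10, 11, 13, 14, 16, 17, 18, 19, 26]
|A union B| = 12
Jaccard = 5/12 = 5/12

5/12


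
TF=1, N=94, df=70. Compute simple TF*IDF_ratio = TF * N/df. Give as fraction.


TF * (N/df)
= 1 * (94/70)
= 1 * 47/35
= 47/35

47/35


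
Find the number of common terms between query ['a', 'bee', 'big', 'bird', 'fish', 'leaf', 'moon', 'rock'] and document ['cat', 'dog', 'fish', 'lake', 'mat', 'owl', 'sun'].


Query terms: ['a', 'bee', 'big', 'bird', 'fish', 'leaf', 'moon', 'rock']
Document terms: ['cat', 'dog', 'fish', 'lake', 'mat', 'owl', 'sun']
Common terms: ['fish']
Overlap count = 1

1


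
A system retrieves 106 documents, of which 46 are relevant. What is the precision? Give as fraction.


Precision = relevant_retrieved / total_retrieved
= 46 / 106
= 46 / (46 + 60)
= 23/53

23/53


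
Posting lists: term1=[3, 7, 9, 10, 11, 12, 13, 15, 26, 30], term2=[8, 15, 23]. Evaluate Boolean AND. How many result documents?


Boolean AND: find intersection of posting lists
term1 docs: [3, 7, 9, 10, 11, 12, 13, 15, 26, 30]
term2 docs: [8, 15, 23]
Intersection: [15]
|intersection| = 1

1


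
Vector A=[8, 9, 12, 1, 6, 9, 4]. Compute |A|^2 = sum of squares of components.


|A|^2 = sum of squared components
A[0]^2 = 8^2 = 64
A[1]^2 = 9^2 = 81
A[2]^2 = 12^2 = 144
A[3]^2 = 1^2 = 1
A[4]^2 = 6^2 = 36
A[5]^2 = 9^2 = 81
A[6]^2 = 4^2 = 16
Sum = 64 + 81 + 144 + 1 + 36 + 81 + 16 = 423

423


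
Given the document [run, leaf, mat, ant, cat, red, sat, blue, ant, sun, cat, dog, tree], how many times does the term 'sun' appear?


Document has 13 words
Scanning for 'sun':
Found at positions: [9]
Count = 1

1


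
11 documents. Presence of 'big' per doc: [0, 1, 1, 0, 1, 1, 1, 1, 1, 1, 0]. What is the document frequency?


Checking each document for 'big':
Doc 1: absent
Doc 2: present
Doc 3: present
Doc 4: absent
Doc 5: present
Doc 6: present
Doc 7: present
Doc 8: present
Doc 9: present
Doc 10: present
Doc 11: absent
df = sum of presences = 0 + 1 + 1 + 0 + 1 + 1 + 1 + 1 + 1 + 1 + 0 = 8

8


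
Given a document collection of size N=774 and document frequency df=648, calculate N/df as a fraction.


IDF ratio = N / df
= 774 / 648
= 43/36

43/36


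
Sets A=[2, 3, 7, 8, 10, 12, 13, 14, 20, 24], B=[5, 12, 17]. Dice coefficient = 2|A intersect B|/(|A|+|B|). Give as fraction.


A intersect B = [12]
|A intersect B| = 1
|A| = 10, |B| = 3
Dice = 2*1 / (10+3)
= 2 / 13 = 2/13

2/13


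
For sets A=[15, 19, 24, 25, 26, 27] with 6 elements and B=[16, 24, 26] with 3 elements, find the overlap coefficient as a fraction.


A intersect B = [24, 26]
|A intersect B| = 2
min(|A|, |B|) = min(6, 3) = 3
Overlap = 2 / 3 = 2/3

2/3


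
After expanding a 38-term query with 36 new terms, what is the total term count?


Original terms: 38
Expansion terms: 36
Total = 38 + 36 = 74

74


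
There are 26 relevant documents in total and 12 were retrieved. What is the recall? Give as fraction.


Recall = retrieved_relevant / total_relevant
= 12 / 26
= 12 / (12 + 14)
= 6/13

6/13


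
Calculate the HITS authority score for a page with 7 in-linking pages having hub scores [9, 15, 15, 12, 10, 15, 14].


Authority = sum of hub scores of in-linkers
In-link 1: hub score = 9
In-link 2: hub score = 15
In-link 3: hub score = 15
In-link 4: hub score = 12
In-link 5: hub score = 10
In-link 6: hub score = 15
In-link 7: hub score = 14
Authority = 9 + 15 + 15 + 12 + 10 + 15 + 14 = 90

90


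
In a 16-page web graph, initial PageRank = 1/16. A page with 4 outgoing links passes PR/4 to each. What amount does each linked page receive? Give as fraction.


Initial PR = 1/16 = 1/16
Outlinks = 4
Contribution per link = PR / outlinks
= 1/16 / 4
= 1/64

1/64


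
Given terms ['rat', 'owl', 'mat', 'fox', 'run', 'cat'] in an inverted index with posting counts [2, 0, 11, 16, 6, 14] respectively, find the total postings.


Summing posting list sizes:
'rat': 2 postings
'owl': 0 postings
'mat': 11 postings
'fox': 16 postings
'run': 6 postings
'cat': 14 postings
Total = 2 + 0 + 11 + 16 + 6 + 14 = 49

49


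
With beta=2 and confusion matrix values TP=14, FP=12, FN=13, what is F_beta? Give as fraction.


P = TP/(TP+FP) = 14/26 = 7/13
R = TP/(TP+FN) = 14/27 = 14/27
beta^2 = 2^2 = 4
(1 + beta^2) = 5
Numerator = (1+beta^2)*P*R = 490/351
Denominator = beta^2*P + R = 28/13 + 14/27 = 938/351
F_beta = 35/67

35/67


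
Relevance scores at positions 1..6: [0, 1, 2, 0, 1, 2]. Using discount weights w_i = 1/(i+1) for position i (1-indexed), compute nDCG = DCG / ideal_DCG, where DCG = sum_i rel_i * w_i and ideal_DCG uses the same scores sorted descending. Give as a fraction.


Position discount weights w_i = 1/(i+1) for i=1..6:
Weights = [1/2, 1/3, 1/4, 1/5, 1/6, 1/7]
Actual relevance: [0, 1, 2, 0, 1, 2]
DCG = 0/2 + 1/3 + 2/4 + 0/5 + 1/6 + 2/7 = 9/7
Ideal relevance (sorted desc): [2, 2, 1, 1, 0, 0]
Ideal DCG = 2/2 + 2/3 + 1/4 + 1/5 + 0/6 + 0/7 = 127/60
nDCG = DCG / ideal_DCG = 9/7 / 127/60 = 540/889

540/889


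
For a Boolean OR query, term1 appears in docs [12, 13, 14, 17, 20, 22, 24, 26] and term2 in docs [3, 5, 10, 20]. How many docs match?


Boolean OR: find union of posting lists
term1 docs: [12, 13, 14, 17, 20, 22, 24, 26]
term2 docs: [3, 5, 10, 20]
Union: [3, 5, 10, 12, 13, 14, 17, 20, 22, 24, 26]
|union| = 11

11


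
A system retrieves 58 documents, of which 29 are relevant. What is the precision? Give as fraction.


Precision = relevant_retrieved / total_retrieved
= 29 / 58
= 29 / (29 + 29)
= 1/2

1/2
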